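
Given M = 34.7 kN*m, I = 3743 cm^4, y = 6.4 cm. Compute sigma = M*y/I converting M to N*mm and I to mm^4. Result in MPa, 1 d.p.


Convert units:
M = 34.7 kN*m = 34700000 N*mm
y = 6.4 cm = 64 mm
I = 3743 cm^4 = 37430000 mm^4
sigma = 34700000 * 64 / 37430000
sigma = 59.3 MPa

59.3


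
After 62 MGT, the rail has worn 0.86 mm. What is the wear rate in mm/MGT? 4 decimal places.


Wear rate = total wear / cumulative tonnage
Rate = 0.86 / 62
Rate = 0.0139 mm/MGT

0.0139


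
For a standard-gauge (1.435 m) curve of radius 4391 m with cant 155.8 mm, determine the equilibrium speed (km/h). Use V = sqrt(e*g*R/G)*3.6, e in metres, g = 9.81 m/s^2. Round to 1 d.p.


Convert cant: e = 155.8 mm = 0.1558 m
V_ms = sqrt(0.1558 * 9.81 * 4391 / 1.435)
V_ms = sqrt(4676.791371) = 68.3871 m/s
V = 68.3871 * 3.6 = 246.2 km/h

246.2


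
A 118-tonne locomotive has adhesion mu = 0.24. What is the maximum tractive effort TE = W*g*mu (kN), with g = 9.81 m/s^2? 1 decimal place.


TE_max = W * g * mu
TE_max = 118 * 9.81 * 0.24
TE_max = 1157.58 * 0.24
TE_max = 277.8 kN

277.8


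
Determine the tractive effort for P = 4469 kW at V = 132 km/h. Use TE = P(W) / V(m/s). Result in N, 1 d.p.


Convert: P = 4469 kW = 4469000 W
V = 132 / 3.6 = 36.6667 m/s
TE = 4469000 / 36.6667
TE = 121881.8 N

121881.8


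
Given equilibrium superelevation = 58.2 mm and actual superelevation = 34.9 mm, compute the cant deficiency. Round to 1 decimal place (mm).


Cant deficiency = equilibrium cant - actual cant
CD = 58.2 - 34.9
CD = 23.3 mm

23.3


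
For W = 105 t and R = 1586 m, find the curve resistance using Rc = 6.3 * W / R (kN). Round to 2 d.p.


Rc = 6.3 * W / R
Rc = 6.3 * 105 / 1586
Rc = 661.5 / 1586
Rc = 0.42 kN

0.42


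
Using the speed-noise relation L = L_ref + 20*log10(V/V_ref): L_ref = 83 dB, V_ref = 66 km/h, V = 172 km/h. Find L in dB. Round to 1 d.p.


V/V_ref = 172 / 66 = 2.606061
log10(2.606061) = 0.415985
20 * 0.415985 = 8.3197
L = 83 + 8.3197 = 91.3 dB

91.3


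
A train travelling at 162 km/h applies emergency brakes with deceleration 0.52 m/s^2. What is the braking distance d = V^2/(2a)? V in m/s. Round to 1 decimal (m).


Convert speed: V = 162 / 3.6 = 45.0 m/s
V^2 = 2025.0
d = 2025.0 / (2 * 0.52)
d = 2025.0 / 1.04
d = 1947.1 m

1947.1


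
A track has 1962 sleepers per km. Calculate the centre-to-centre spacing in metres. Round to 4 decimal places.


Spacing = 1000 m / number of sleepers
Spacing = 1000 / 1962
Spacing = 0.5097 m

0.5097


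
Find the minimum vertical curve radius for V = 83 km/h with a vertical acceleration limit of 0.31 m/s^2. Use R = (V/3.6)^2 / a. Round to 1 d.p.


Convert speed: V = 83 / 3.6 = 23.0556 m/s
V^2 = 531.5586 m^2/s^2
R_v = 531.5586 / 0.31
R_v = 1714.7 m

1714.7


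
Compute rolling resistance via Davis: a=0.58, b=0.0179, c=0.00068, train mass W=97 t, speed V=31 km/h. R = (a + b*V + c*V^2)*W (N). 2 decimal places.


b*V = 0.0179 * 31 = 0.5549
c*V^2 = 0.00068 * 961 = 0.65348
R_per_t = 0.58 + 0.5549 + 0.65348 = 1.78838 N/t
R_total = 1.78838 * 97 = 173.47 N

173.47


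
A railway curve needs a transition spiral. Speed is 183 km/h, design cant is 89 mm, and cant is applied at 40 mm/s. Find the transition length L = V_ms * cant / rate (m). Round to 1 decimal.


Convert speed: V = 183 / 3.6 = 50.8333 m/s
L = 50.8333 * 89 / 40
L = 4524.1667 / 40
L = 113.1 m

113.1


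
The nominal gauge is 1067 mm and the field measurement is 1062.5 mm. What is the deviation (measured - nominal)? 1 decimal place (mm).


Deviation = measured - nominal
Deviation = 1062.5 - 1067
Deviation = -4.5 mm

-4.5


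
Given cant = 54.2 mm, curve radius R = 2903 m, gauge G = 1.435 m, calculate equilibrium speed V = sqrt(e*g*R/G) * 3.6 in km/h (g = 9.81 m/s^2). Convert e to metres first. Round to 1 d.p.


Convert cant: e = 54.2 mm = 0.0542 m
V_ms = sqrt(0.0542 * 9.81 * 2903 / 1.435)
V_ms = sqrt(1075.631293) = 32.7968 m/s
V = 32.7968 * 3.6 = 118.1 km/h

118.1


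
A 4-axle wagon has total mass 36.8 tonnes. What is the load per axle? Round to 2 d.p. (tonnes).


Load per axle = total weight / number of axles
Load = 36.8 / 4
Load = 9.20 tonnes

9.20


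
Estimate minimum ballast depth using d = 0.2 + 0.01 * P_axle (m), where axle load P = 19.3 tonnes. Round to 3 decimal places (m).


d = 0.2 + 0.01 * 19.3
d = 0.2 + 0.193
d = 0.393 m

0.393


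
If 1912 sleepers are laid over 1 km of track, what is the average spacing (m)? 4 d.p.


Spacing = 1000 m / number of sleepers
Spacing = 1000 / 1912
Spacing = 0.5230 m

0.5230


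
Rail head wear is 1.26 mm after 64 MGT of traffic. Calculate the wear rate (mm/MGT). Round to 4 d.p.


Wear rate = total wear / cumulative tonnage
Rate = 1.26 / 64
Rate = 0.0197 mm/MGT

0.0197


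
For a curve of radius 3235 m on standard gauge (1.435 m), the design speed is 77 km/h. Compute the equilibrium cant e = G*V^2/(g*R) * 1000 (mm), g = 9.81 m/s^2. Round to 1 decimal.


Convert speed: V = 77 / 3.6 = 21.3889 m/s
Apply formula: e = 1.435 * 21.3889^2 / (9.81 * 3235)
e = 1.435 * 457.4846 / 31735.35
e = 0.020686 m = 20.7 mm

20.7


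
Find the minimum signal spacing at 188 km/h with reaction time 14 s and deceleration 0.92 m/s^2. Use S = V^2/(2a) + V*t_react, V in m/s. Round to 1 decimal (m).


V = 188 / 3.6 = 52.2222 m/s
Braking distance = 52.2222^2 / (2*0.92) = 1482.1524 m
Sighting distance = 52.2222 * 14 = 731.1111 m
S = 1482.1524 + 731.1111 = 2213.3 m

2213.3


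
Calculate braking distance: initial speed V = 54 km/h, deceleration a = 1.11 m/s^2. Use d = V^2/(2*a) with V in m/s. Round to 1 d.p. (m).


Convert speed: V = 54 / 3.6 = 15.0 m/s
V^2 = 225.0
d = 225.0 / (2 * 1.11)
d = 225.0 / 2.22
d = 101.4 m

101.4


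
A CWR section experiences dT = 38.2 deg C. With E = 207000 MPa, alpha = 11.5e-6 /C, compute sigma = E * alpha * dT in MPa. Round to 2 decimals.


sigma = E * alpha * dT
sigma = 207000 * 11.5e-6 * 38.2
sigma = 2.3805 * 38.2
sigma = 90.94 MPa

90.94


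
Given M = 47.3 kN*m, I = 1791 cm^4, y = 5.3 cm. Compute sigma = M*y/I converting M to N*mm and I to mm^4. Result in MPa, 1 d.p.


Convert units:
M = 47.3 kN*m = 47300000 N*mm
y = 5.3 cm = 53 mm
I = 1791 cm^4 = 17910000 mm^4
sigma = 47300000 * 53 / 17910000
sigma = 140.0 MPa

140.0


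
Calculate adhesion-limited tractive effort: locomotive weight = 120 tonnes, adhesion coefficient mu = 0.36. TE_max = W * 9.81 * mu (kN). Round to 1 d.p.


TE_max = W * g * mu
TE_max = 120 * 9.81 * 0.36
TE_max = 1177.2 * 0.36
TE_max = 423.8 kN

423.8


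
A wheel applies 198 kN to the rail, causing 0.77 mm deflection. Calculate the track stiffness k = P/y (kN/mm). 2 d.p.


Track stiffness k = P / y
k = 198 / 0.77
k = 257.14 kN/mm

257.14


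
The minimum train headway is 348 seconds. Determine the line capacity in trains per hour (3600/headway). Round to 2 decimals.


Capacity = 3600 / headway
Capacity = 3600 / 348
Capacity = 10.34 trains/hour

10.34


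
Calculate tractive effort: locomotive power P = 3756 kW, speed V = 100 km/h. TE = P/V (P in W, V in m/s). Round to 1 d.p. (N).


Convert: P = 3756 kW = 3756000 W
V = 100 / 3.6 = 27.7778 m/s
TE = 3756000 / 27.7778
TE = 135216.0 N

135216.0


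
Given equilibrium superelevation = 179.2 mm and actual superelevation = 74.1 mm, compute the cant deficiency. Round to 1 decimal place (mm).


Cant deficiency = equilibrium cant - actual cant
CD = 179.2 - 74.1
CD = 105.1 mm

105.1


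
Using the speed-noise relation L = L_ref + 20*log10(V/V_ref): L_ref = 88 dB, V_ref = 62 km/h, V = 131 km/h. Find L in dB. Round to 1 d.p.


V/V_ref = 131 / 62 = 2.112903
log10(2.112903) = 0.32488
20 * 0.32488 = 6.4976
L = 88 + 6.4976 = 94.5 dB

94.5


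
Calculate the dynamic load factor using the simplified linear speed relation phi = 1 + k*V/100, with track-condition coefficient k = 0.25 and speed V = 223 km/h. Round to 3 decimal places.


phi = 1 + k * V / 100
phi = 1 + 0.25 * 223 / 100
phi = 1 + 0.5575
phi = 1.558

1.558


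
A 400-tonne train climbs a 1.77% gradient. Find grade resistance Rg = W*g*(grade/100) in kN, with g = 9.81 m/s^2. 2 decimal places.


Rg = W * 9.81 * grade / 100
Rg = 400 * 9.81 * 1.77 / 100
Rg = 3924.0 * 0.0177
Rg = 69.45 kN

69.45


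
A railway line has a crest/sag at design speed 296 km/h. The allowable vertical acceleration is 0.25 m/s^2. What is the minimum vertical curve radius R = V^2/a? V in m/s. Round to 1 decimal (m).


Convert speed: V = 296 / 3.6 = 82.2222 m/s
V^2 = 6760.4938 m^2/s^2
R_v = 6760.4938 / 0.25
R_v = 27042.0 m

27042.0


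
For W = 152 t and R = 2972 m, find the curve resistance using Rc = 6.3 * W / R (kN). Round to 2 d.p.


Rc = 6.3 * W / R
Rc = 6.3 * 152 / 2972
Rc = 957.6 / 2972
Rc = 0.32 kN

0.32


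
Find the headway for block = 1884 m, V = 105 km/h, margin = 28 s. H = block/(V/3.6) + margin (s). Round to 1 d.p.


V = 105 / 3.6 = 29.1667 m/s
Block traversal time = 1884 / 29.1667 = 64.5943 s
Headway = 64.5943 + 28
Headway = 92.6 s

92.6


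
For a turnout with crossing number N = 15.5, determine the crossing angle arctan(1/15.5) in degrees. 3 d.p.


1/N = 1/15.5 = 0.064516
angle = arctan(0.064516) = 0.064427 rad
angle = 0.064427 * 180/pi = 3.691 degrees

3.691


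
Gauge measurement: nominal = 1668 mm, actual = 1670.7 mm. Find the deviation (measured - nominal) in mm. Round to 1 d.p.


Deviation = measured - nominal
Deviation = 1670.7 - 1668
Deviation = 2.7 mm

2.7


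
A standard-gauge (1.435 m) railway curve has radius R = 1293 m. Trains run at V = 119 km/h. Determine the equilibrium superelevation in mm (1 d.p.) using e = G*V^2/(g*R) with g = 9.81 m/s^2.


Convert speed: V = 119 / 3.6 = 33.0556 m/s
Apply formula: e = 1.435 * 33.0556^2 / (9.81 * 1293)
e = 1.435 * 1092.6698 / 12684.33
e = 0.123616 m = 123.6 mm

123.6


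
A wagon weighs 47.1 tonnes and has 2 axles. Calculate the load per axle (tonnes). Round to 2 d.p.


Load per axle = total weight / number of axles
Load = 47.1 / 2
Load = 23.55 tonnes

23.55


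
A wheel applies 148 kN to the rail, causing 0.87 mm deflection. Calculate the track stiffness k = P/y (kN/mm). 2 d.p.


Track stiffness k = P / y
k = 148 / 0.87
k = 170.11 kN/mm

170.11


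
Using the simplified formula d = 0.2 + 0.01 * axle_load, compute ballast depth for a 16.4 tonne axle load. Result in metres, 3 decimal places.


d = 0.2 + 0.01 * 16.4
d = 0.2 + 0.164
d = 0.364 m

0.364


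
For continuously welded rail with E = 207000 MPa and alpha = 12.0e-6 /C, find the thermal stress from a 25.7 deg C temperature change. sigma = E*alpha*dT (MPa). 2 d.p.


sigma = E * alpha * dT
sigma = 207000 * 12.0e-6 * 25.7
sigma = 2.484 * 25.7
sigma = 63.84 MPa

63.84


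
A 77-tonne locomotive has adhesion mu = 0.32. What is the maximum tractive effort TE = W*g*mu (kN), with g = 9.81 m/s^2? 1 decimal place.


TE_max = W * g * mu
TE_max = 77 * 9.81 * 0.32
TE_max = 755.37 * 0.32
TE_max = 241.7 kN

241.7


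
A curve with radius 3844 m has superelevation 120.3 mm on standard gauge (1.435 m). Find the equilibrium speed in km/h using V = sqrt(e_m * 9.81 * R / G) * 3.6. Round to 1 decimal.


Convert cant: e = 120.3 mm = 0.1203 m
V_ms = sqrt(0.1203 * 9.81 * 3844 / 1.435)
V_ms = sqrt(3161.302921) = 56.2255 m/s
V = 56.2255 * 3.6 = 202.4 km/h

202.4


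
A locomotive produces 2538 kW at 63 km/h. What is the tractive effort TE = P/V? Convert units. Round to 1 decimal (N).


Convert: P = 2538 kW = 2538000 W
V = 63 / 3.6 = 17.5 m/s
TE = 2538000 / 17.5
TE = 145028.6 N

145028.6


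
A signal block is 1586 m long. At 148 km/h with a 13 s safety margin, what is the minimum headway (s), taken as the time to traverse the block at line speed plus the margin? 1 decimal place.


V = 148 / 3.6 = 41.1111 m/s
Block traversal time = 1586 / 41.1111 = 38.5784 s
Headway = 38.5784 + 13
Headway = 51.6 s

51.6


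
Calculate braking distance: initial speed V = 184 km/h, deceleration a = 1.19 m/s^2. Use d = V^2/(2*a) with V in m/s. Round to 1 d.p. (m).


Convert speed: V = 184 / 3.6 = 51.1111 m/s
V^2 = 2612.3457
d = 2612.3457 / (2 * 1.19)
d = 2612.3457 / 2.38
d = 1097.6 m

1097.6


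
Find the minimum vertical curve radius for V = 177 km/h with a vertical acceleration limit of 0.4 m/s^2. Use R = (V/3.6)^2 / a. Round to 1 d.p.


Convert speed: V = 177 / 3.6 = 49.1667 m/s
V^2 = 2417.3611 m^2/s^2
R_v = 2417.3611 / 0.4
R_v = 6043.4 m

6043.4


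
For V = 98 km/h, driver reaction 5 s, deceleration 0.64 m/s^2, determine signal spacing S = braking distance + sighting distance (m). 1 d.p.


V = 98 / 3.6 = 27.2222 m/s
Braking distance = 27.2222^2 / (2*0.64) = 578.9448 m
Sighting distance = 27.2222 * 5 = 136.1111 m
S = 578.9448 + 136.1111 = 715.1 m

715.1


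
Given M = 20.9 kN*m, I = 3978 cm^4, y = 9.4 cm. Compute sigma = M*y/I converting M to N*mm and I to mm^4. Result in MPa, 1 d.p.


Convert units:
M = 20.9 kN*m = 20900000 N*mm
y = 9.4 cm = 94 mm
I = 3978 cm^4 = 39780000 mm^4
sigma = 20900000 * 94 / 39780000
sigma = 49.4 MPa

49.4


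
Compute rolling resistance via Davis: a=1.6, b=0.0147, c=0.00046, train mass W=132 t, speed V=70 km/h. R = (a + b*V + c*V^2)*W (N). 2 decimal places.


b*V = 0.0147 * 70 = 1.029
c*V^2 = 0.00046 * 4900 = 2.254
R_per_t = 1.6 + 1.029 + 2.254 = 4.883 N/t
R_total = 4.883 * 132 = 644.56 N

644.56


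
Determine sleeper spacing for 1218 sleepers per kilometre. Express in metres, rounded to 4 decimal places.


Spacing = 1000 m / number of sleepers
Spacing = 1000 / 1218
Spacing = 0.8210 m

0.8210


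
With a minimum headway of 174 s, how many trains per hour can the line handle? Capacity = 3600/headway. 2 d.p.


Capacity = 3600 / headway
Capacity = 3600 / 174
Capacity = 20.69 trains/hour

20.69


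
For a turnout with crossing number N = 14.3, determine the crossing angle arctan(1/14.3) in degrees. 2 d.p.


1/N = 1/14.3 = 0.06993
angle = arctan(0.06993) = 0.069816 rad
angle = 0.069816 * 180/pi = 4.00 degrees

4.00


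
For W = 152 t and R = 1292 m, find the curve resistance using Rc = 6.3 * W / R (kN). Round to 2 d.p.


Rc = 6.3 * W / R
Rc = 6.3 * 152 / 1292
Rc = 957.6 / 1292
Rc = 0.74 kN

0.74


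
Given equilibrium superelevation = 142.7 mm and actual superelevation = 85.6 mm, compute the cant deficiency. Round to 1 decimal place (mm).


Cant deficiency = equilibrium cant - actual cant
CD = 142.7 - 85.6
CD = 57.1 mm

57.1


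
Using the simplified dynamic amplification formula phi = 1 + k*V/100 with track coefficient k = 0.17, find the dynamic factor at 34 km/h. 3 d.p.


phi = 1 + k * V / 100
phi = 1 + 0.17 * 34 / 100
phi = 1 + 0.0578
phi = 1.058

1.058


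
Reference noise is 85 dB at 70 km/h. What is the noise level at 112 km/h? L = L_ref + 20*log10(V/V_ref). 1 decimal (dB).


V/V_ref = 112 / 70 = 1.6
log10(1.6) = 0.20412
20 * 0.20412 = 4.0824
L = 85 + 4.0824 = 89.1 dB

89.1


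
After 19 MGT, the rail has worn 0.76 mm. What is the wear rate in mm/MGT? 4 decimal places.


Wear rate = total wear / cumulative tonnage
Rate = 0.76 / 19
Rate = 0.0400 mm/MGT

0.0400


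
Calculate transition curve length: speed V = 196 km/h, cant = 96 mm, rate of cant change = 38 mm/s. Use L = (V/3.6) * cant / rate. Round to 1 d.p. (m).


Convert speed: V = 196 / 3.6 = 54.4444 m/s
L = 54.4444 * 96 / 38
L = 5226.6667 / 38
L = 137.5 m

137.5


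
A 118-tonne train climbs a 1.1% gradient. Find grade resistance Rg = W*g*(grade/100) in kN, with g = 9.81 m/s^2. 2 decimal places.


Rg = W * 9.81 * grade / 100
Rg = 118 * 9.81 * 1.1 / 100
Rg = 1157.58 * 0.011
Rg = 12.73 kN

12.73


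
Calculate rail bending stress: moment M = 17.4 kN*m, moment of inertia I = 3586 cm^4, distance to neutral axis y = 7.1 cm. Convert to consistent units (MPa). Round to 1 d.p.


Convert units:
M = 17.4 kN*m = 17400000 N*mm
y = 7.1 cm = 71 mm
I = 3586 cm^4 = 35860000 mm^4
sigma = 17400000 * 71 / 35860000
sigma = 34.5 MPa

34.5


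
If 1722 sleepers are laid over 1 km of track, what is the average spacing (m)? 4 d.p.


Spacing = 1000 m / number of sleepers
Spacing = 1000 / 1722
Spacing = 0.5807 m

0.5807


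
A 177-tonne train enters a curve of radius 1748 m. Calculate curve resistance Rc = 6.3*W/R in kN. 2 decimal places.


Rc = 6.3 * W / R
Rc = 6.3 * 177 / 1748
Rc = 1115.1 / 1748
Rc = 0.64 kN

0.64


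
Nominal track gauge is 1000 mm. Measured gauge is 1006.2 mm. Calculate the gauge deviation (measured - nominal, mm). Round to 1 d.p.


Deviation = measured - nominal
Deviation = 1006.2 - 1000
Deviation = 6.2 mm

6.2


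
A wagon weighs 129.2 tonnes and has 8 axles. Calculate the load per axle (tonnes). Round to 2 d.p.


Load per axle = total weight / number of axles
Load = 129.2 / 8
Load = 16.15 tonnes

16.15


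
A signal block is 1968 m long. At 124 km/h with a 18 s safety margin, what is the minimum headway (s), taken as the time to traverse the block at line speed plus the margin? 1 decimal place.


V = 124 / 3.6 = 34.4444 m/s
Block traversal time = 1968 / 34.4444 = 57.1355 s
Headway = 57.1355 + 18
Headway = 75.1 s

75.1


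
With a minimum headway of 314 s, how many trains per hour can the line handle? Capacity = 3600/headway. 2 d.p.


Capacity = 3600 / headway
Capacity = 3600 / 314
Capacity = 11.46 trains/hour

11.46


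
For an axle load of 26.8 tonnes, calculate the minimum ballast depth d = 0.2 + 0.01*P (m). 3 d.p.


d = 0.2 + 0.01 * 26.8
d = 0.2 + 0.268
d = 0.468 m

0.468


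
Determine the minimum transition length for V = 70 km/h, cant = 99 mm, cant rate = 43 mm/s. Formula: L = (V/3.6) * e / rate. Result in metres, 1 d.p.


Convert speed: V = 70 / 3.6 = 19.4444 m/s
L = 19.4444 * 99 / 43
L = 1925.0 / 43
L = 44.8 m

44.8


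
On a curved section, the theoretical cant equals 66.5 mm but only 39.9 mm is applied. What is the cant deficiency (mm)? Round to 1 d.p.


Cant deficiency = equilibrium cant - actual cant
CD = 66.5 - 39.9
CD = 26.6 mm

26.6


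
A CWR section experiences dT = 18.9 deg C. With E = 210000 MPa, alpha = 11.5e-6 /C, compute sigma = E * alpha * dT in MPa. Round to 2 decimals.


sigma = E * alpha * dT
sigma = 210000 * 11.5e-6 * 18.9
sigma = 2.415 * 18.9
sigma = 45.64 MPa

45.64


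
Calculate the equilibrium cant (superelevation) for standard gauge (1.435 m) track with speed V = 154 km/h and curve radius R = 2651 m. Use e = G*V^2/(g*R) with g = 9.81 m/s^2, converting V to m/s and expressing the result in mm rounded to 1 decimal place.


Convert speed: V = 154 / 3.6 = 42.7778 m/s
Apply formula: e = 1.435 * 42.7778^2 / (9.81 * 2651)
e = 1.435 * 1829.9383 / 26006.31
e = 0.100974 m = 101.0 mm

101.0


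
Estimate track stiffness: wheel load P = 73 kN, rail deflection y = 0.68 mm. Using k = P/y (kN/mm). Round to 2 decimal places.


Track stiffness k = P / y
k = 73 / 0.68
k = 107.35 kN/mm

107.35


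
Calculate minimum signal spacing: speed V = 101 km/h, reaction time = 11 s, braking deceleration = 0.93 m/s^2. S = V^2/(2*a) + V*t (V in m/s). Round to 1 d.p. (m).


V = 101 / 3.6 = 28.0556 m/s
Braking distance = 28.0556^2 / (2*0.93) = 423.1797 m
Sighting distance = 28.0556 * 11 = 308.6111 m
S = 423.1797 + 308.6111 = 731.8 m

731.8


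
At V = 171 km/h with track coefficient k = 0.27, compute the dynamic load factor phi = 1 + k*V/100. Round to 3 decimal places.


phi = 1 + k * V / 100
phi = 1 + 0.27 * 171 / 100
phi = 1 + 0.4617
phi = 1.462

1.462


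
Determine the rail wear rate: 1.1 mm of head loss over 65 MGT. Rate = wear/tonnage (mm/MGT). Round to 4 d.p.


Wear rate = total wear / cumulative tonnage
Rate = 1.1 / 65
Rate = 0.0169 mm/MGT

0.0169


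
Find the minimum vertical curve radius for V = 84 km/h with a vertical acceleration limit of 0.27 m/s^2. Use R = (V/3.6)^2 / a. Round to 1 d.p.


Convert speed: V = 84 / 3.6 = 23.3333 m/s
V^2 = 544.4444 m^2/s^2
R_v = 544.4444 / 0.27
R_v = 2016.5 m

2016.5


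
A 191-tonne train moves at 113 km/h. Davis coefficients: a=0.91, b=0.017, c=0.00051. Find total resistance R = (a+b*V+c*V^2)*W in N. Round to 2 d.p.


b*V = 0.017 * 113 = 1.921
c*V^2 = 0.00051 * 12769 = 6.51219
R_per_t = 0.91 + 1.921 + 6.51219 = 9.34319 N/t
R_total = 9.34319 * 191 = 1784.55 N

1784.55


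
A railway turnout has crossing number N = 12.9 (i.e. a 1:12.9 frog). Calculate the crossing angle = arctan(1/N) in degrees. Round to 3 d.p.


1/N = 1/12.9 = 0.077519
angle = arctan(0.077519) = 0.077365 rad
angle = 0.077365 * 180/pi = 4.433 degrees

4.433


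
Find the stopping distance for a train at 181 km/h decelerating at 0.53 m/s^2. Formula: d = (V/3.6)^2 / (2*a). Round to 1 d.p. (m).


Convert speed: V = 181 / 3.6 = 50.2778 m/s
V^2 = 2527.8549
d = 2527.8549 / (2 * 0.53)
d = 2527.8549 / 1.06
d = 2384.8 m

2384.8


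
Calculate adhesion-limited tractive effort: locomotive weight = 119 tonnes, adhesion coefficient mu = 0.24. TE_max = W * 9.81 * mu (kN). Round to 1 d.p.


TE_max = W * g * mu
TE_max = 119 * 9.81 * 0.24
TE_max = 1167.39 * 0.24
TE_max = 280.2 kN

280.2


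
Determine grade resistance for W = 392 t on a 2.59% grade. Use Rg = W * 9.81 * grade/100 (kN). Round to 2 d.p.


Rg = W * 9.81 * grade / 100
Rg = 392 * 9.81 * 2.59 / 100
Rg = 3845.52 * 0.0259
Rg = 99.60 kN

99.60


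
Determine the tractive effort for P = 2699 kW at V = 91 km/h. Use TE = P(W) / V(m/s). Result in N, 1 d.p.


Convert: P = 2699 kW = 2699000 W
V = 91 / 3.6 = 25.2778 m/s
TE = 2699000 / 25.2778
TE = 106773.6 N

106773.6


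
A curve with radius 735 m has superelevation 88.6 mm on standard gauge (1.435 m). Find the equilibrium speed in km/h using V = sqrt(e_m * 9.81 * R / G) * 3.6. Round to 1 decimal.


Convert cant: e = 88.6 mm = 0.0886 m
V_ms = sqrt(0.0886 * 9.81 * 735 / 1.435)
V_ms = sqrt(445.182585) = 21.0994 m/s
V = 21.0994 * 3.6 = 76.0 km/h

76.0


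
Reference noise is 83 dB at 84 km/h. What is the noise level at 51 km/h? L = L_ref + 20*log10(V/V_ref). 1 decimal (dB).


V/V_ref = 51 / 84 = 0.607143
log10(0.607143) = -0.216709
20 * -0.216709 = -4.3342
L = 83 + -4.3342 = 78.7 dB

78.7


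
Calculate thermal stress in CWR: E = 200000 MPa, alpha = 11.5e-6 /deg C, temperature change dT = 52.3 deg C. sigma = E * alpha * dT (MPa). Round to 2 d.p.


sigma = E * alpha * dT
sigma = 200000 * 11.5e-6 * 52.3
sigma = 2.3 * 52.3
sigma = 120.29 MPa

120.29


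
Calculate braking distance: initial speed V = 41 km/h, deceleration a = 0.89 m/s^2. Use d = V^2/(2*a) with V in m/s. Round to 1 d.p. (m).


Convert speed: V = 41 / 3.6 = 11.3889 m/s
V^2 = 129.7068
d = 129.7068 / (2 * 0.89)
d = 129.7068 / 1.78
d = 72.9 m

72.9


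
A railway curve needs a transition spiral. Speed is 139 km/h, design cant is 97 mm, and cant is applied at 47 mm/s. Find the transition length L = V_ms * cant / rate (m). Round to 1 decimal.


Convert speed: V = 139 / 3.6 = 38.6111 m/s
L = 38.6111 * 97 / 47
L = 3745.2778 / 47
L = 79.7 m

79.7


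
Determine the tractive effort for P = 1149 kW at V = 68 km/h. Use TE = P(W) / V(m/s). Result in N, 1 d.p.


Convert: P = 1149 kW = 1149000 W
V = 68 / 3.6 = 18.8889 m/s
TE = 1149000 / 18.8889
TE = 60829.4 N

60829.4


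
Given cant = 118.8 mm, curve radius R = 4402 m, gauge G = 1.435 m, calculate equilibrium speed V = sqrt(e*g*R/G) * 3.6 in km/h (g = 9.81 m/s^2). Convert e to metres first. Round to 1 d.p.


Convert cant: e = 118.8 mm = 0.1188 m
V_ms = sqrt(0.1188 * 9.81 * 4402 / 1.435)
V_ms = sqrt(3575.06206) = 59.7918 m/s
V = 59.7918 * 3.6 = 215.3 km/h

215.3


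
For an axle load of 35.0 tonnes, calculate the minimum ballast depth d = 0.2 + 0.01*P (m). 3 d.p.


d = 0.2 + 0.01 * 35.0
d = 0.2 + 0.35
d = 0.550 m

0.550


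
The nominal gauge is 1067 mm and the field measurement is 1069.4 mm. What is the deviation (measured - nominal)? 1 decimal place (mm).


Deviation = measured - nominal
Deviation = 1069.4 - 1067
Deviation = 2.4 mm

2.4


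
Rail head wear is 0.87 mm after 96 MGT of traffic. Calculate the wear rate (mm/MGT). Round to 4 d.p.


Wear rate = total wear / cumulative tonnage
Rate = 0.87 / 96
Rate = 0.0091 mm/MGT

0.0091


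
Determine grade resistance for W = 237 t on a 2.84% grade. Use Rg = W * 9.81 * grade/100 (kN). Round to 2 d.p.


Rg = W * 9.81 * grade / 100
Rg = 237 * 9.81 * 2.84 / 100
Rg = 2324.97 * 0.0284
Rg = 66.03 kN

66.03


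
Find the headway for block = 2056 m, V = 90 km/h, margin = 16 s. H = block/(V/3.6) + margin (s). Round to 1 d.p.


V = 90 / 3.6 = 25.0 m/s
Block traversal time = 2056 / 25.0 = 82.24 s
Headway = 82.24 + 16
Headway = 98.2 s

98.2


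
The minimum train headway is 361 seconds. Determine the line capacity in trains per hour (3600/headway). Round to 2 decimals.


Capacity = 3600 / headway
Capacity = 3600 / 361
Capacity = 9.97 trains/hour

9.97


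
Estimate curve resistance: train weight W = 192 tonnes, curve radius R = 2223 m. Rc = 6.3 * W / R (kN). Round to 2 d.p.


Rc = 6.3 * W / R
Rc = 6.3 * 192 / 2223
Rc = 1209.6 / 2223
Rc = 0.54 kN

0.54


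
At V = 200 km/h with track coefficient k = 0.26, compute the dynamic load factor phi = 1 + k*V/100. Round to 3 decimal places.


phi = 1 + k * V / 100
phi = 1 + 0.26 * 200 / 100
phi = 1 + 0.52
phi = 1.520

1.520


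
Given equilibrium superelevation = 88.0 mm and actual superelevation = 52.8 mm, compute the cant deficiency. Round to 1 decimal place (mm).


Cant deficiency = equilibrium cant - actual cant
CD = 88.0 - 52.8
CD = 35.2 mm

35.2


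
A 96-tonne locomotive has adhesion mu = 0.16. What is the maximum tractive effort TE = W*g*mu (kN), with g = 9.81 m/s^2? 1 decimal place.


TE_max = W * g * mu
TE_max = 96 * 9.81 * 0.16
TE_max = 941.76 * 0.16
TE_max = 150.7 kN

150.7


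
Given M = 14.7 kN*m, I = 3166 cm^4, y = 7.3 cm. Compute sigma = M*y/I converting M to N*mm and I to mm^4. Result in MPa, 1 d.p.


Convert units:
M = 14.7 kN*m = 14700000 N*mm
y = 7.3 cm = 73 mm
I = 3166 cm^4 = 31660000 mm^4
sigma = 14700000 * 73 / 31660000
sigma = 33.9 MPa

33.9


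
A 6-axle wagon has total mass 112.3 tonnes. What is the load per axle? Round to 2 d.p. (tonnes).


Load per axle = total weight / number of axles
Load = 112.3 / 6
Load = 18.72 tonnes

18.72


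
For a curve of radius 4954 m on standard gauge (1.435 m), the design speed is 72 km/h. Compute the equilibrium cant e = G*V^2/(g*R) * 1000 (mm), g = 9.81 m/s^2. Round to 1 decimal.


Convert speed: V = 72 / 3.6 = 20.0 m/s
Apply formula: e = 1.435 * 20.0^2 / (9.81 * 4954)
e = 1.435 * 400.0 / 48598.74
e = 0.011811 m = 11.8 mm

11.8


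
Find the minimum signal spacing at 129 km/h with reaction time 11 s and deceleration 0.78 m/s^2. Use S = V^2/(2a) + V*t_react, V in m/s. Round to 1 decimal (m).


V = 129 / 3.6 = 35.8333 m/s
Braking distance = 35.8333^2 / (2*0.78) = 823.0947 m
Sighting distance = 35.8333 * 11 = 394.1667 m
S = 823.0947 + 394.1667 = 1217.3 m

1217.3


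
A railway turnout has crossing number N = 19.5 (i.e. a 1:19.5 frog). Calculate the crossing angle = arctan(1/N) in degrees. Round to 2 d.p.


1/N = 1/19.5 = 0.051282
angle = arctan(0.051282) = 0.051237 rad
angle = 0.051237 * 180/pi = 2.94 degrees

2.94


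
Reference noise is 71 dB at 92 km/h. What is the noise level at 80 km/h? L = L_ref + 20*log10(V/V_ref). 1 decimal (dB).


V/V_ref = 80 / 92 = 0.869565
log10(0.869565) = -0.060698
20 * -0.060698 = -1.214
L = 71 + -1.214 = 69.8 dB

69.8


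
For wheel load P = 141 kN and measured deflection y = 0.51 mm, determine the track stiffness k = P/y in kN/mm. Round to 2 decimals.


Track stiffness k = P / y
k = 141 / 0.51
k = 276.47 kN/mm

276.47


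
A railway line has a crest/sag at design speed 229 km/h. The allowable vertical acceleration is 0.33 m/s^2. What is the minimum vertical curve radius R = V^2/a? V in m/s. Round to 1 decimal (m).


Convert speed: V = 229 / 3.6 = 63.6111 m/s
V^2 = 4046.3735 m^2/s^2
R_v = 4046.3735 / 0.33
R_v = 12261.7 m

12261.7


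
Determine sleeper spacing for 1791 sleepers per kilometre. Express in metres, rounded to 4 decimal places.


Spacing = 1000 m / number of sleepers
Spacing = 1000 / 1791
Spacing = 0.5583 m

0.5583


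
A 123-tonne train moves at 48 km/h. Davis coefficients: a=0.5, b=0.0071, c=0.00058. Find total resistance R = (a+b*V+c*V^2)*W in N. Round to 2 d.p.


b*V = 0.0071 * 48 = 0.3408
c*V^2 = 0.00058 * 2304 = 1.33632
R_per_t = 0.5 + 0.3408 + 1.33632 = 2.17712 N/t
R_total = 2.17712 * 123 = 267.79 N

267.79


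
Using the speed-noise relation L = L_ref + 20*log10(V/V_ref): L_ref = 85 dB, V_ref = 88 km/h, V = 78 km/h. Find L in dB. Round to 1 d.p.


V/V_ref = 78 / 88 = 0.886364
log10(0.886364) = -0.052388
20 * -0.052388 = -1.0478
L = 85 + -1.0478 = 84.0 dB

84.0


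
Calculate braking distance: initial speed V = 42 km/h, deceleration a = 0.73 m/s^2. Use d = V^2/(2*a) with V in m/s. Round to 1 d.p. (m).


Convert speed: V = 42 / 3.6 = 11.6667 m/s
V^2 = 136.1111
d = 136.1111 / (2 * 0.73)
d = 136.1111 / 1.46
d = 93.2 m

93.2


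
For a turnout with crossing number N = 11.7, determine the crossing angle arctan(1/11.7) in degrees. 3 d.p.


1/N = 1/11.7 = 0.08547
angle = arctan(0.08547) = 0.085263 rad
angle = 0.085263 * 180/pi = 4.885 degrees

4.885


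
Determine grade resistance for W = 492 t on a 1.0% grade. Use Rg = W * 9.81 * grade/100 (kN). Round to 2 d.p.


Rg = W * 9.81 * grade / 100
Rg = 492 * 9.81 * 1.0 / 100
Rg = 4826.52 * 0.01
Rg = 48.27 kN

48.27


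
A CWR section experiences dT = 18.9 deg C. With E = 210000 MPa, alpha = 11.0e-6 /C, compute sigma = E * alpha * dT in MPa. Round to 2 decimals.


sigma = E * alpha * dT
sigma = 210000 * 11.0e-6 * 18.9
sigma = 2.31 * 18.9
sigma = 43.66 MPa

43.66


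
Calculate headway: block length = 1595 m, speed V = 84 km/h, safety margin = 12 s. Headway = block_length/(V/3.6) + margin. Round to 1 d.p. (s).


V = 84 / 3.6 = 23.3333 m/s
Block traversal time = 1595 / 23.3333 = 68.3571 s
Headway = 68.3571 + 12
Headway = 80.4 s

80.4


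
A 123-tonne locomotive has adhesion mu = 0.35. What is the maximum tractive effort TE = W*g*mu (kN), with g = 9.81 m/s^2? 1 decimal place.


TE_max = W * g * mu
TE_max = 123 * 9.81 * 0.35
TE_max = 1206.63 * 0.35
TE_max = 422.3 kN

422.3


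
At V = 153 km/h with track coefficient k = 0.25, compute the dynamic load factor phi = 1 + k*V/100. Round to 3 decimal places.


phi = 1 + k * V / 100
phi = 1 + 0.25 * 153 / 100
phi = 1 + 0.3825
phi = 1.383

1.383


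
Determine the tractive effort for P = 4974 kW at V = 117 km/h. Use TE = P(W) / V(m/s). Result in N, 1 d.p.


Convert: P = 4974 kW = 4974000 W
V = 117 / 3.6 = 32.5 m/s
TE = 4974000 / 32.5
TE = 153046.2 N

153046.2


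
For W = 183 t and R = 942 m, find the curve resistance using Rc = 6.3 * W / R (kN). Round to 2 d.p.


Rc = 6.3 * W / R
Rc = 6.3 * 183 / 942
Rc = 1152.9 / 942
Rc = 1.22 kN

1.22


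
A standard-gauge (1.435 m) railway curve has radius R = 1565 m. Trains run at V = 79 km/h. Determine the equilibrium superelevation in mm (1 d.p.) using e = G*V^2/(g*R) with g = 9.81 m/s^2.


Convert speed: V = 79 / 3.6 = 21.9444 m/s
Apply formula: e = 1.435 * 21.9444^2 / (9.81 * 1565)
e = 1.435 * 481.5586 / 15352.65
e = 0.045011 m = 45.0 mm

45.0


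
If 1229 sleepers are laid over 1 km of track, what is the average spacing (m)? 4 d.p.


Spacing = 1000 m / number of sleepers
Spacing = 1000 / 1229
Spacing = 0.8137 m

0.8137


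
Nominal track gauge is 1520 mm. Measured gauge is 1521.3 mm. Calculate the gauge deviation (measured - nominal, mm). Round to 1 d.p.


Deviation = measured - nominal
Deviation = 1521.3 - 1520
Deviation = 1.3 mm

1.3


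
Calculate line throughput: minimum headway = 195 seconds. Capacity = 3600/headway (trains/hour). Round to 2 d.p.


Capacity = 3600 / headway
Capacity = 3600 / 195
Capacity = 18.46 trains/hour

18.46


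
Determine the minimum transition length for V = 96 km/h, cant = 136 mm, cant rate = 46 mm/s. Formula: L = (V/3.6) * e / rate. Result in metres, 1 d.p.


Convert speed: V = 96 / 3.6 = 26.6667 m/s
L = 26.6667 * 136 / 46
L = 3626.6667 / 46
L = 78.8 m

78.8


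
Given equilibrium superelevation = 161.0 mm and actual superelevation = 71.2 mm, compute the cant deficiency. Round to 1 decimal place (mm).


Cant deficiency = equilibrium cant - actual cant
CD = 161.0 - 71.2
CD = 89.8 mm

89.8


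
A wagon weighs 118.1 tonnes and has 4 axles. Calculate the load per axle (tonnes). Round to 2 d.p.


Load per axle = total weight / number of axles
Load = 118.1 / 4
Load = 29.53 tonnes

29.53


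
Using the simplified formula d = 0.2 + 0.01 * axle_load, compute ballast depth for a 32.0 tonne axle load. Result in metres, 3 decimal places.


d = 0.2 + 0.01 * 32.0
d = 0.2 + 0.32
d = 0.520 m

0.520


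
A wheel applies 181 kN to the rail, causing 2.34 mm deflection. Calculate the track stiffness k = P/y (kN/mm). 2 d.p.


Track stiffness k = P / y
k = 181 / 2.34
k = 77.35 kN/mm

77.35


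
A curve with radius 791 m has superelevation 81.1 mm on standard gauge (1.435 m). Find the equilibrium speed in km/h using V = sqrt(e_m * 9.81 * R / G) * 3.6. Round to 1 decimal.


Convert cant: e = 81.1 mm = 0.0811 m
V_ms = sqrt(0.0811 * 9.81 * 791 / 1.435)
V_ms = sqrt(438.545283) = 20.9415 m/s
V = 20.9415 * 3.6 = 75.4 km/h

75.4


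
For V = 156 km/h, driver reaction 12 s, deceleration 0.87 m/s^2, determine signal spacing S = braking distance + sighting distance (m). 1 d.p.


V = 156 / 3.6 = 43.3333 m/s
Braking distance = 43.3333^2 / (2*0.87) = 1079.1826 m
Sighting distance = 43.3333 * 12 = 520.0 m
S = 1079.1826 + 520.0 = 1599.2 m

1599.2


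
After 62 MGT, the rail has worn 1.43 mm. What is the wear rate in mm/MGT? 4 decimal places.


Wear rate = total wear / cumulative tonnage
Rate = 1.43 / 62
Rate = 0.0231 mm/MGT

0.0231


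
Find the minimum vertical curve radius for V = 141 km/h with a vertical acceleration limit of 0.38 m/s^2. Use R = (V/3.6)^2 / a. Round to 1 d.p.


Convert speed: V = 141 / 3.6 = 39.1667 m/s
V^2 = 1534.0278 m^2/s^2
R_v = 1534.0278 / 0.38
R_v = 4036.9 m

4036.9


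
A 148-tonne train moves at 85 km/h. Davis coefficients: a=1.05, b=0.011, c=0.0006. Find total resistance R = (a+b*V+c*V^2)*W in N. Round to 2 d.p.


b*V = 0.011 * 85 = 0.935
c*V^2 = 0.0006 * 7225 = 4.335
R_per_t = 1.05 + 0.935 + 4.335 = 6.32 N/t
R_total = 6.32 * 148 = 935.36 N

935.36


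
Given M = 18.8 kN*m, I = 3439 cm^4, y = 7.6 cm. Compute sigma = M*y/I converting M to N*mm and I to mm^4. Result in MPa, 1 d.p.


Convert units:
M = 18.8 kN*m = 18800000 N*mm
y = 7.6 cm = 76 mm
I = 3439 cm^4 = 34390000 mm^4
sigma = 18800000 * 76 / 34390000
sigma = 41.5 MPa

41.5


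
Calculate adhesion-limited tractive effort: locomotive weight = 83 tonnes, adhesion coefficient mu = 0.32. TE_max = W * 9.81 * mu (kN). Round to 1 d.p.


TE_max = W * g * mu
TE_max = 83 * 9.81 * 0.32
TE_max = 814.23 * 0.32
TE_max = 260.6 kN

260.6


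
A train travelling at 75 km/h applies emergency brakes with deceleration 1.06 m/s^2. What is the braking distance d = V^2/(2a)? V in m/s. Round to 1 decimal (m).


Convert speed: V = 75 / 3.6 = 20.8333 m/s
V^2 = 434.0278
d = 434.0278 / (2 * 1.06)
d = 434.0278 / 2.12
d = 204.7 m

204.7


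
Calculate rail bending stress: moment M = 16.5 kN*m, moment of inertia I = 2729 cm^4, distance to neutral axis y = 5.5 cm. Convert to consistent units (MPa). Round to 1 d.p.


Convert units:
M = 16.5 kN*m = 16500000 N*mm
y = 5.5 cm = 55 mm
I = 2729 cm^4 = 27290000 mm^4
sigma = 16500000 * 55 / 27290000
sigma = 33.3 MPa

33.3


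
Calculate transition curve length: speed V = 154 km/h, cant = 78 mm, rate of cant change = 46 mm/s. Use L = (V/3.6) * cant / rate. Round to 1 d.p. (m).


Convert speed: V = 154 / 3.6 = 42.7778 m/s
L = 42.7778 * 78 / 46
L = 3336.6667 / 46
L = 72.5 m

72.5


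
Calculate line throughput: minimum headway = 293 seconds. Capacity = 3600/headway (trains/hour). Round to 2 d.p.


Capacity = 3600 / headway
Capacity = 3600 / 293
Capacity = 12.29 trains/hour

12.29


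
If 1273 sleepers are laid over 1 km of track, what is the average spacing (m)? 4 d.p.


Spacing = 1000 m / number of sleepers
Spacing = 1000 / 1273
Spacing = 0.7855 m

0.7855


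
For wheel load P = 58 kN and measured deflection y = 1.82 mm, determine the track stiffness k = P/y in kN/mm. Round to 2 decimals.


Track stiffness k = P / y
k = 58 / 1.82
k = 31.87 kN/mm

31.87


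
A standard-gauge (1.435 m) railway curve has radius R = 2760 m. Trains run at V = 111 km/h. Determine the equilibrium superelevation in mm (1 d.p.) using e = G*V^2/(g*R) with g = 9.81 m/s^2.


Convert speed: V = 111 / 3.6 = 30.8333 m/s
Apply formula: e = 1.435 * 30.8333^2 / (9.81 * 2760)
e = 1.435 * 950.6944 / 27075.6
e = 0.050387 m = 50.4 mm

50.4


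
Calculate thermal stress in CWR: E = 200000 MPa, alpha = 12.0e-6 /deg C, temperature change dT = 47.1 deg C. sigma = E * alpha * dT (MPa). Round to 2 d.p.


sigma = E * alpha * dT
sigma = 200000 * 12.0e-6 * 47.1
sigma = 2.4 * 47.1
sigma = 113.04 MPa

113.04


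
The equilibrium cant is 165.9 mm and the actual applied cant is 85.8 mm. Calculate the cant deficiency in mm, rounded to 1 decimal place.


Cant deficiency = equilibrium cant - actual cant
CD = 165.9 - 85.8
CD = 80.1 mm

80.1


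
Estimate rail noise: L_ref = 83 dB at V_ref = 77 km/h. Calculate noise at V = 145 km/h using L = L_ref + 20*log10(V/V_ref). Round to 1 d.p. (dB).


V/V_ref = 145 / 77 = 1.883117
log10(1.883117) = 0.274877
20 * 0.274877 = 5.4975
L = 83 + 5.4975 = 88.5 dB

88.5


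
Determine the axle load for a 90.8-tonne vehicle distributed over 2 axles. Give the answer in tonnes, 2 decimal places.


Load per axle = total weight / number of axles
Load = 90.8 / 2
Load = 45.40 tonnes

45.40


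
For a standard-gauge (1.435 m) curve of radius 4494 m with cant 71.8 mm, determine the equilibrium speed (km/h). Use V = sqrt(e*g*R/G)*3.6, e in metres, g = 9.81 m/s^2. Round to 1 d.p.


Convert cant: e = 71.8 mm = 0.0718 m
V_ms = sqrt(0.0718 * 9.81 * 4494 / 1.435)
V_ms = sqrt(2205.843102) = 46.9664 m/s
V = 46.9664 * 3.6 = 169.1 km/h

169.1


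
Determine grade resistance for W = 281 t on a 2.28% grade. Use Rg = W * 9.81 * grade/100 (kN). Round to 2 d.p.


Rg = W * 9.81 * grade / 100
Rg = 281 * 9.81 * 2.28 / 100
Rg = 2756.61 * 0.0228
Rg = 62.85 kN

62.85


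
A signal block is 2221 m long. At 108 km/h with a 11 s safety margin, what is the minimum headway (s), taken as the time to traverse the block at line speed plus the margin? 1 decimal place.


V = 108 / 3.6 = 30.0 m/s
Block traversal time = 2221 / 30.0 = 74.0333 s
Headway = 74.0333 + 11
Headway = 85.0 s

85.0


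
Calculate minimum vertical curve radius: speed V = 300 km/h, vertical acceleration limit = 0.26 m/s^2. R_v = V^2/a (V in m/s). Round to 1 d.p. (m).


Convert speed: V = 300 / 3.6 = 83.3333 m/s
V^2 = 6944.4444 m^2/s^2
R_v = 6944.4444 / 0.26
R_v = 26709.4 m

26709.4


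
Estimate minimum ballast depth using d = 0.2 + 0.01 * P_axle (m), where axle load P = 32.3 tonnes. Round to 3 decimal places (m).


d = 0.2 + 0.01 * 32.3
d = 0.2 + 0.323
d = 0.523 m

0.523


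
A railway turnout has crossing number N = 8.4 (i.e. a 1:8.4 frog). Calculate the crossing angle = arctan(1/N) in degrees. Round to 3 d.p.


1/N = 1/8.4 = 0.119048
angle = arctan(0.119048) = 0.11849 rad
angle = 0.11849 * 180/pi = 6.789 degrees

6.789


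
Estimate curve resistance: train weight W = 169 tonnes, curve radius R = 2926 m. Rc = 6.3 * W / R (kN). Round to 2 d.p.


Rc = 6.3 * W / R
Rc = 6.3 * 169 / 2926
Rc = 1064.7 / 2926
Rc = 0.36 kN

0.36


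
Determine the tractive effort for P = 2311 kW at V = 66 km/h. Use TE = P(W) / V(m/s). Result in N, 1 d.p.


Convert: P = 2311 kW = 2311000 W
V = 66 / 3.6 = 18.3333 m/s
TE = 2311000 / 18.3333
TE = 126054.5 N

126054.5


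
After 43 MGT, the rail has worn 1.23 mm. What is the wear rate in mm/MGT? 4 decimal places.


Wear rate = total wear / cumulative tonnage
Rate = 1.23 / 43
Rate = 0.0286 mm/MGT

0.0286
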